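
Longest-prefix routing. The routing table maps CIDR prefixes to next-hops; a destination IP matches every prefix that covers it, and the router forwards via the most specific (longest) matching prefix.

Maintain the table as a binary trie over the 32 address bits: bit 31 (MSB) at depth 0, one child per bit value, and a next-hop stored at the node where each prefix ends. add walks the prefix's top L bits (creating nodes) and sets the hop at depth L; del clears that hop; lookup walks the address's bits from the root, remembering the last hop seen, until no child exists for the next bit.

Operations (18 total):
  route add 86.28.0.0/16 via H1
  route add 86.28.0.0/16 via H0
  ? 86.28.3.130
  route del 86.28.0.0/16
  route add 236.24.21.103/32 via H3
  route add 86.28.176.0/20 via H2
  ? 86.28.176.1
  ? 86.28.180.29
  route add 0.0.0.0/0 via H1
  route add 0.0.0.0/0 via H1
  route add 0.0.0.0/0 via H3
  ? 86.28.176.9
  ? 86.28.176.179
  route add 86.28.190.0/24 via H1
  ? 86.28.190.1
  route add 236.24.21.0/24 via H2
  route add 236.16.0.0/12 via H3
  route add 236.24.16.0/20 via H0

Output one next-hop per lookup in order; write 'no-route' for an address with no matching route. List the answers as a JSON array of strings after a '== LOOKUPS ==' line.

Process each operation:
  + 86.28.0.0/16 (H1) depth=16
  + 86.28.0.0/16 (H0) depth=16
  ? 86.28.3.130  path d0:-→d1:-→d2:-→d3:-→d4:-→d5:-→d6:-→d7:-→d8:-→d9:-→d10:-→d11:-→d12:-→d13:-→d14:-→d15:-→d16:H0  best=H0
  - 86.28.0.0/16 clear@16
  + 236.24.21.103/32 (H3) depth=32
  + 86.28.176.0/20 (H2) depth=20
  ? 86.28.176.1  path d0:-→d1:-→d2:-→d3:-→d4:-→d5:-→d6:-→d7:-→d8:-→d9:-→d10:-→d11:-→d12:-→d13:-→d14:-→d15:-→d16:-→d17:-→d18:-→d19:-→d20:H2  best=H2
  ? 86.28.180.29  path d0:-→d1:-→d2:-→d3:-→d4:-→d5:-→d6:-→d7:-→d8:-→d9:-→d10:-→d11:-→d12:-→d13:-→d14:-→d15:-→d16:-→d17:-→d18:-→d19:-→d20:H2  best=H2
  + 0.0.0.0/0 (H1) depth=0
  + 0.0.0.0/0 (H1) depth=0
  + 0.0.0.0/0 (H3) depth=0
  ? 86.28.176.9  path d0:H3→d1:-→d2:-→d3:-→d4:-→d5:-→d6:-→d7:-→d8:-→d9:-→d10:-→d11:-→d12:-→d13:-→d14:-→d15:-→d16:-→d17:-→d18:-→d19:-→d20:H2  best=H2
  ? 86.28.176.179  path d0:H3→d1:-→d2:-→d3:-→d4:-→d5:-→d6:-→d7:-→d8:-→d9:-→d10:-→d11:-→d12:-→d13:-→d14:-→d15:-→d16:-→d17:-→d18:-→d19:-→d20:H2  best=H2
  + 86.28.190.0/24 (H1) depth=24
  ? 86.28.190.1  path d0:H3→d1:-→d2:-→d3:-→d4:-→d5:-→d6:-→d7:-→d8:-→d9:-→d10:-→d11:-→d12:-→d13:-→d14:-→d15:-→d16:-→d17:-→d18:-→d19:-→d20:H2→d21:-→d22:-→d23:-→d24:H1  best=H1
  + 236.24.21.0/24 (H2) depth=24
  + 236.16.0.0/12 (H3) depth=12
  + 236.24.16.0/20 (H0) depth=20

== LOOKUPS ==
["H0","H2","H2","H2","H2","H1"]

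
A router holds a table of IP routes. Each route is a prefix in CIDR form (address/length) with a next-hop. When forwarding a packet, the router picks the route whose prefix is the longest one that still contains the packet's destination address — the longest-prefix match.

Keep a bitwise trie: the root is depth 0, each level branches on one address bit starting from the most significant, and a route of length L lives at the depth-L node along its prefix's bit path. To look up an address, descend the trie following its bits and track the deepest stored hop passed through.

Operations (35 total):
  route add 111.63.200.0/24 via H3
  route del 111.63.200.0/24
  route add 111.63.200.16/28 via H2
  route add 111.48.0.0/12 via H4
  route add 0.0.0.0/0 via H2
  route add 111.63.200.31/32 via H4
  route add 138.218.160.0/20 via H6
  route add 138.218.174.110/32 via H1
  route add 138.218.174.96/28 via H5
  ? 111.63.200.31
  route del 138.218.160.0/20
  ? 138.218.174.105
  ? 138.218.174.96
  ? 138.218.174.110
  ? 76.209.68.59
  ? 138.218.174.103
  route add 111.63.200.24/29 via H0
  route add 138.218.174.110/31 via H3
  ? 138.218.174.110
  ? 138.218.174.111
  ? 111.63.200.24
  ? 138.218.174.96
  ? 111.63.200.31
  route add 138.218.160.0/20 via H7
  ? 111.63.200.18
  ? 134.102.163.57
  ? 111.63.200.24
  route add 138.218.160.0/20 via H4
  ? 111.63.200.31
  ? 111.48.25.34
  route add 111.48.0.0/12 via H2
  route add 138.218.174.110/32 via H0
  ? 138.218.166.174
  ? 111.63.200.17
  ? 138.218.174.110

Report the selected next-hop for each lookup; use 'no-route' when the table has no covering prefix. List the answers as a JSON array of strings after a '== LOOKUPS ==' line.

Process each operation:
  + 111.63.200.0/24 (H3) depth=24
  - 111.63.200.0/24 clear@24
  + 111.63.200.16/28 (H2) depth=28
  + 111.48.0.0/12 (H4) depth=12
  + 0.0.0.0/0 (H2) depth=0
  + 111.63.200.31/32 (H4) depth=32
  + 138.218.160.0/20 (H6) depth=20
  + 138.218.174.110/32 (H1) depth=32
  + 138.218.174.96/28 (H5) depth=28
  Q 111.63.200.31: descend 01101111001111111100100000011111 ; hops seen [H2,H4,H2,H4] ; pick H4
  - 138.218.160.0/20 clear@20
  Q 138.218.174.105: descend 10001010110110101010111001101 ; hops seen [H2,H5] ; pick H5
  Q 138.218.174.96: descend 1000101011011010101011100110 ; hops seen [H2,H5] ; pick H5
  Q 138.218.174.110: descend 10001010110110101010111001101110 ; hops seen [H2,H5,H1] ; pick H1
  Q 76.209.68.59: descend 01 ; hops seen [H2] ; pick H2
  Q 138.218.174.103: descend 1000101011011010101011100110 ; hops seen [H2,H5] ; pick H5
  + 111.63.200.24/29 (H0) depth=29
  + 138.218.174.110/31 (H3) depth=31
  Q 138.218.174.110: descend 10001010110110101010111001101110 ; hops seen [H2,H5,H3,H1] ; pick H1
  Q 138.218.174.111: descend 1000101011011010101011100110111 ; hops seen [H2,H5,H3] ; pick H3
  Q 111.63.200.24: descend 01101111001111111100100000011 ; hops seen [H2,H4,H2,H0] ; pick H0
  Q 138.218.174.96: descend 1000101011011010101011100110 ; hops seen [H2,H5] ; pick H5
  Q 111.63.200.31: descend 01101111001111111100100000011111 ; hops seen [H2,H4,H2,H0,H4] ; pick H4
  + 138.218.160.0/20 (H7) depth=20
  Q 111.63.200.18: descend 0110111100111111110010000001 ; hops seen [H2,H4,H2] ; pick H2
  Q 134.102.163.57: descend 1000 ; hops seen [H2] ; pick H2
  Q 111.63.200.24: descend 01101111001111111100100000011 ; hops seen [H2,H4,H2,H0] ; pick H0
  + 138.218.160.0/20 (H4) depth=20
  Q 111.63.200.31: descend 01101111001111111100100000011111 ; hops seen [H2,H4,H2,H0,H4] ; pick H4
  Q 111.48.25.34: descend 011011110011 ; hops seen [H2,H4] ; pick H4
  + 111.48.0.0/12 (H2) depth=12
  + 138.218.174.110/32 (H0) depth=32
  Q 138.218.166.174: descend 10001010110110101010 ; hops seen [H2,H4] ; pick H4
  Q 111.63.200.17: descend 0110111100111111110010000001 ; hops seen [H2,H2,H2] ; pick H2
  Q 138.218.174.110: descend 10001010110110101010111001101110 ; hops seen [H2,H4,H5,H3,H0] ; pick H0

== LOOKUPS ==
["H4","H5","H5","H1","H2","H5","H1","H3","H0","H5","H4","H2","H2","H0","H4","H4","H4","H2","H0"]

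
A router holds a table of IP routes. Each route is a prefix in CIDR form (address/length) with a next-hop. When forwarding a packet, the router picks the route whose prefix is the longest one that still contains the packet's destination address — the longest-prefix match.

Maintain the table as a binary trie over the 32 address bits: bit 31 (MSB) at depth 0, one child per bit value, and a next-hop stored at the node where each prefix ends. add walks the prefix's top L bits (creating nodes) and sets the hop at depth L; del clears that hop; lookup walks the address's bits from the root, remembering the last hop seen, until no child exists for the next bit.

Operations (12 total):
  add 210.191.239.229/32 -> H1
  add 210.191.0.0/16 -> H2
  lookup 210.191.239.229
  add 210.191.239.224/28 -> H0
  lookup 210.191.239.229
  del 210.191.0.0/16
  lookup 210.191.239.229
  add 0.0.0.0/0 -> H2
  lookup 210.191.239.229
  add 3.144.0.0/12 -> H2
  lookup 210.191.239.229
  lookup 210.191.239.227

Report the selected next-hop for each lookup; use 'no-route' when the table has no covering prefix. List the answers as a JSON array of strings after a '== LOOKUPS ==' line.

Process each operation:
  add 210.191.239.229/32 -> H1 at depth 32
  add 210.191.0.0/16 -> H2 at depth 16
  ? 210.191.239.229  path d0:-→d1:-→d2:-→d3:-→d4:-→d5:-→d6:-→d7:-→d8:-→d9:-→d10:-→d11:-→d12:-→d13:-→d14:-→d15:-→d16:H2→d17:-→d18:-→d19:-→d20:-→d21:-→d22:-→d23:-→d24:-→d25:-→d26:-→d27:-→d28:-→d29:-→d30:-→d31:-→d32:H1  best=H1
  add 210.191.239.224/28 -> H0 at depth 28
  ? 210.191.239.229  path d0:-→d1:-→d2:-→d3:-→d4:-→d5:-→d6:-→d7:-→d8:-→d9:-→d10:-→d11:-→d12:-→d13:-→d14:-→d15:-→d16:H2→d17:-→d18:-→d19:-→d20:-→d21:-→d22:-→d23:-→d24:-→d25:-→d26:-→d27:-→d28:H0→d29:-→d30:-→d31:-→d32:H1  best=H1
  del 210.191.0.0/16 (clear depth 16)
  ? 210.191.239.229  path d0:-→d1:-→d2:-→d3:-→d4:-→d5:-→d6:-→d7:-→d8:-→d9:-→d10:-→d11:-→d12:-→d13:-→d14:-→d15:-→d16:-→d17:-→d18:-→d19:-→d20:-→d21:-→d22:-→d23:-→d24:-→d25:-→d26:-→d27:-→d28:H0→d29:-→d30:-→d31:-→d32:H1  best=H1
  add 0.0.0.0/0 -> H2 at depth 0
  ? 210.191.239.229  path d0:H2→d1:-→d2:-→d3:-→d4:-→d5:-→d6:-→d7:-→d8:-→d9:-→d10:-→d11:-→d12:-→d13:-→d14:-→d15:-→d16:-→d17:-→d18:-→d19:-→d20:-→d21:-→d22:-→d23:-→d24:-→d25:-→d26:-→d27:-→d28:H0→d29:-→d30:-→d31:-→d32:H1  best=H1
  add 3.144.0.0/12 -> H2 at depth 12
  ? 210.191.239.229  path d0:H2→d1:-→d2:-→d3:-→d4:-→d5:-→d6:-→d7:-→d8:-→d9:-→d10:-→d11:-→d12:-→d13:-→d14:-→d15:-→d16:-→d17:-→d18:-→d19:-→d20:-→d21:-→d22:-→d23:-→d24:-→d25:-→d26:-→d27:-→d28:H0→d29:-→d30:-→d31:-→d32:H1  best=H1
  ? 210.191.239.227  path d0:H2→d1:-→d2:-→d3:-→d4:-→d5:-→d6:-→d7:-→d8:-→d9:-→d10:-→d11:-→d12:-→d13:-→d14:-→d15:-→d16:-→d17:-→d18:-→d19:-→d20:-→d21:-→d22:-→d23:-→d24:-→d25:-→d26:-→d27:-→d28:H0→d29:-  best=H0

== LOOKUPS ==
["H1","H1","H1","H1","H1","H0"]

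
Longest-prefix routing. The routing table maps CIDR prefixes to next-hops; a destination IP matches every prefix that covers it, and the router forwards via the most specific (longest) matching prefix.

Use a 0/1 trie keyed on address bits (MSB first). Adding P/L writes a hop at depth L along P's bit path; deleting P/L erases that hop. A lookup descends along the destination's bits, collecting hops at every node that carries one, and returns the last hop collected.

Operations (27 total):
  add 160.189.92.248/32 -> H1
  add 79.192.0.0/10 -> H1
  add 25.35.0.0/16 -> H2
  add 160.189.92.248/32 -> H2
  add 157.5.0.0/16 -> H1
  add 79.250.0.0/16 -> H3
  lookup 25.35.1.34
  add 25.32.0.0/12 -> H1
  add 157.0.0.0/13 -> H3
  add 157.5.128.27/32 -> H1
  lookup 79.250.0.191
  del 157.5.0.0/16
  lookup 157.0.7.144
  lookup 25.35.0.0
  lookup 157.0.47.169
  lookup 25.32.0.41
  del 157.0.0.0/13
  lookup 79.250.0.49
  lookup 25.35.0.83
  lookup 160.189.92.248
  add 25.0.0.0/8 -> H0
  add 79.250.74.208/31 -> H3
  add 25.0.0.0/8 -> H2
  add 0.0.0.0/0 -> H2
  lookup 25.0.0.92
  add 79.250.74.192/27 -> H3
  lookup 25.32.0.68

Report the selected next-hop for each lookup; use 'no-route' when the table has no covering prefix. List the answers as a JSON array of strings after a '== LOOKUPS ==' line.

Trace:
  + 160.189.92.248/32 (H1) depth=32
  + 79.192.0.0/10 (H1) depth=10
  + 25.35.0.0/16 (H2) depth=16
  + 160.189.92.248/32 (H2) depth=32
  + 157.5.0.0/16 (H1) depth=16
  + 79.250.0.0/16 (H3) depth=16
  ? 25.35.1.34  path d0:-→d1:-→d2:-→d3:-→d4:-→d5:-→d6:-→d7:-→d8:-→d9:-→d10:-→d11:-→d12:-→d13:-→d14:-→d15:-→d16:H2  best=H2
  + 25.32.0.0/12 (H1) depth=12
  + 157.0.0.0/13 (H3) depth=13
  + 157.5.128.27/32 (H1) depth=32
  ? 79.250.0.191  path d0:-→d1:-→d2:-→d3:-→d4:-→d5:-→d6:-→d7:-→d8:-→d9:-→d10:H1→d11:-→d12:-→d13:-→d14:-→d15:-→d16:H3  best=H3
  del 157.5.0.0/16 (clear depth 16)
  ? 157.0.7.144  path d0:-→d1:-→d2:-→d3:-→d4:-→d5:-→d6:-→d7:-→d8:-→d9:-→d10:-→d11:-→d12:-→d13:H3  best=H3
  ? 25.35.0.0  path d0:-→d1:-→d2:-→d3:-→d4:-→d5:-→d6:-→d7:-→d8:-→d9:-→d10:-→d11:-→d12:H1→d13:-→d14:-→d15:-→d16:H2  best=H2
  ? 157.0.47.169  path d0:-→d1:-→d2:-→d3:-→d4:-→d5:-→d6:-→d7:-→d8:-→d9:-→d10:-→d11:-→d12:-→d13:H3  best=H3
  ? 25.32.0.41  path d0:-→d1:-→d2:-→d3:-→d4:-→d5:-→d6:-→d7:-→d8:-→d9:-→d10:-→d11:-→d12:H1→d13:-→d14:-  best=H1
  del 157.0.0.0/13 (clear depth 13)
  ? 79.250.0.49  path d0:-→d1:-→d2:-→d3:-→d4:-→d5:-→d6:-→d7:-→d8:-→d9:-→d10:H1→d11:-→d12:-→d13:-→d14:-→d15:-→d16:H3  best=H3
  ? 25.35.0.83  path d0:-→d1:-→d2:-→d3:-→d4:-→d5:-→d6:-→d7:-→d8:-→d9:-→d10:-→d11:-→d12:H1→d13:-→d14:-→d15:-→d16:H2  best=H2
  ? 160.189.92.248  path d0:-→d1:-→d2:-→d3:-→d4:-→d5:-→d6:-→d7:-→d8:-→d9:-→d10:-→d11:-→d12:-→d13:-→d14:-→d15:-→d16:-→d17:-→d18:-→d19:-→d20:-→d21:-→d22:-→d23:-→d24:-→d25:-→d26:-→d27:-→d28:-→d29:-→d30:-→d31:-→d32:H2  best=H2
  + 25.0.0.0/8 (H0) depth=8
  + 79.250.74.208/31 (H3) depth=31
  + 25.0.0.0/8 (H2) depth=8
  + 0.0.0.0/0 (H2) depth=0
  ? 25.0.0.92  path d0:H2→d1:-→d2:-→d3:-→d4:-→d5:-→d6:-→d7:-→d8:H2→d9:-→d10:-  best=H2
  + 79.250.74.192/27 (H3) depth=27
  ? 25.32.0.68  path d0:H2→d1:-→d2:-→d3:-→d4:-→d5:-→d6:-→d7:-→d8:H2→d9:-→d10:-→d11:-→d12:H1→d13:-→d14:-  best=H1

== LOOKUPS ==
["H2","H3","H3","H2","H3","H1","H3","H2","H2","H2","H1"]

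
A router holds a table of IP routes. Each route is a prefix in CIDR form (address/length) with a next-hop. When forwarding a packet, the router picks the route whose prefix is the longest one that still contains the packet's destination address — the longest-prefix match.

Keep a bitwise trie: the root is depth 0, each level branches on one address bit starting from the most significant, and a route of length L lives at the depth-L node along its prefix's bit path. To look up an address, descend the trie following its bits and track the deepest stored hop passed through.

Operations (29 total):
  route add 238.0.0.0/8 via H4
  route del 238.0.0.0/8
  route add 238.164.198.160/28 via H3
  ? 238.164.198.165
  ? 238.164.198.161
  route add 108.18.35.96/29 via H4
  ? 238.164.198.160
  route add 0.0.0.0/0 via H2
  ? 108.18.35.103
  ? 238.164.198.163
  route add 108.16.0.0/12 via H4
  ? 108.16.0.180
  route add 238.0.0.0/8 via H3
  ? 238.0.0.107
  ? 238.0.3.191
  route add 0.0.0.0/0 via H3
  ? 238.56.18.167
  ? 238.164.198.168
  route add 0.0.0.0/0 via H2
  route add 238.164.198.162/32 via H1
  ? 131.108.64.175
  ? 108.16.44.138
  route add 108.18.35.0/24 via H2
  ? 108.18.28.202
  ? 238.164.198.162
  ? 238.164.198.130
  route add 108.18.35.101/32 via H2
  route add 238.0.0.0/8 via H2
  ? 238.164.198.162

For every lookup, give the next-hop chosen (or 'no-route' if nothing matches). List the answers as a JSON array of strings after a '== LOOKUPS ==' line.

Trace:
  add 238.0.0.0/8 -> H4 at depth 8
  del 238.0.0.0/8 (clear depth 8)
  add 238.164.198.160/28 -> H3 at depth 28
  ? 238.164.198.165  path d0:-→d1:-→d2:-→d3:-→d4:-→d5:-→d6:-→d7:-→d8:-→d9:-→d10:-→d11:-→d12:-→d13:-→d14:-→d15:-→d16:-→d17:-→d18:-→d19:-→d20:-→d21:-→d22:-→d23:-→d24:-→d25:-→d26:-→d27:-→d28:H3  best=H3
  ? 238.164.198.161  path d0:-→d1:-→d2:-→d3:-→d4:-→d5:-→d6:-→d7:-→d8:-→d9:-→d10:-→d11:-→d12:-→d13:-→d14:-→d15:-→d16:-→d17:-→d18:-→d19:-→d20:-→d21:-→d22:-→d23:-→d24:-→d25:-→d26:-→d27:-→d28:H3  best=H3
  add 108.18.35.96/29 -> H4 at depth 29
  ? 238.164.198.160  path d0:-→d1:-→d2:-→d3:-→d4:-→d5:-→d6:-→d7:-→d8:-→d9:-→d10:-→d11:-→d12:-→d13:-→d14:-→d15:-→d16:-→d17:-→d18:-→d19:-→d20:-→d21:-→d22:-→d23:-→d24:-→d25:-→d26:-→d27:-→d28:H3  best=H3
  add 0.0.0.0/0 -> H2 at depth 0
  ? 108.18.35.103  path d0:H2→d1:-→d2:-→d3:-→d4:-→d5:-→d6:-→d7:-→d8:-→d9:-→d10:-→d11:-→d12:-→d13:-→d14:-→d15:-→d16:-→d17:-→d18:-→d19:-→d20:-→d21:-→d22:-→d23:-→d24:-→d25:-→d26:-→d27:-→d28:-→d29:H4  best=H4
  ? 238.164.198.163  path d0:H2→d1:-→d2:-→d3:-→d4:-→d5:-→d6:-→d7:-→d8:-→d9:-→d10:-→d11:-→d12:-→d13:-→d14:-→d15:-→d16:-→d17:-→d18:-→d19:-→d20:-→d21:-→d22:-→d23:-→d24:-→d25:-→d26:-→d27:-→d28:H3  best=H3
  add 108.16.0.0/12 -> H4 at depth 12
  ? 108.16.0.180  path d0:H2→d1:-→d2:-→d3:-→d4:-→d5:-→d6:-→d7:-→d8:-→d9:-→d10:-→d11:-→d12:H4→d13:-→d14:-  best=H4
  add 238.0.0.0/8 -> H3 at depth 8
  ? 238.0.0.107  path d0:H2→d1:-→d2:-→d3:-→d4:-→d5:-→d6:-→d7:-→d8:H3  best=H3
  ? 238.0.3.191  path d0:H2→d1:-→d2:-→d3:-→d4:-→d5:-→d6:-→d7:-→d8:H3  best=H3
  add 0.0.0.0/0 -> H3 at depth 0
  ? 238.56.18.167  path d0:H3→d1:-→d2:-→d3:-→d4:-→d5:-→d6:-→d7:-→d8:H3  best=H3
  ? 238.164.198.168  path d0:H3→d1:-→d2:-→d3:-→d4:-→d5:-→d6:-→d7:-→d8:H3→d9:-→d10:-→d11:-→d12:-→d13:-→d14:-→d15:-→d16:-→d17:-→d18:-→d19:-→d20:-→d21:-→d22:-→d23:-→d24:-→d25:-→d26:-→d27:-→d28:H3  best=H3
  add 0.0.0.0/0 -> H2 at depth 0
  add 238.164.198.162/32 -> H1 at depth 32
  ? 131.108.64.175  path d0:H2→d1:-  best=H2
  ? 108.16.44.138  path d0:H2→d1:-→d2:-→d3:-→d4:-→d5:-→d6:-→d7:-→d8:-→d9:-→d10:-→d11:-→d12:H4→d13:-→d14:-  best=H4
  add 108.18.35.0/24 -> H2 at depth 24
  ? 108.18.28.202  path d0:H2→d1:-→d2:-→d3:-→d4:-→d5:-→d6:-→d7:-→d8:-→d9:-→d10:-→d11:-→d12:H4→d13:-→d14:-→d15:-→d16:-→d17:-→d18:-  best=H4
  ? 238.164.198.162  path d0:H2→d1:-→d2:-→d3:-→d4:-→d5:-→d6:-→d7:-→d8:H3→d9:-→d10:-→d11:-→d12:-→d13:-→d14:-→d15:-→d16:-→d17:-→d18:-→d19:-→d20:-→d21:-→d22:-→d23:-→d24:-→d25:-→d26:-→d27:-→d28:H3→d29:-→d30:-→d31:-→d32:H1  best=H1
  ? 238.164.198.130  path d0:H2→d1:-→d2:-→d3:-→d4:-→d5:-→d6:-→d7:-→d8:H3→d9:-→d10:-→d11:-→d12:-→d13:-→d14:-→d15:-→d16:-→d17:-→d18:-→d19:-→d20:-→d21:-→d22:-→d23:-→d24:-→d25:-→d26:-  best=H3
  add 108.18.35.101/32 -> H2 at depth 32
  add 238.0.0.0/8 -> H2 at depth 8
  ? 238.164.198.162  path d0:H2→d1:-→d2:-→d3:-→d4:-→d5:-→d6:-→d7:-→d8:H2→d9:-→d10:-→d11:-→d12:-→d13:-→d14:-→d15:-→d16:-→d17:-→d18:-→d19:-→d20:-→d21:-→d22:-→d23:-→d24:-→d25:-→d26:-→d27:-→d28:H3→d29:-→d30:-→d31:-→d32:H1  best=H1

== LOOKUPS ==
["H3","H3","H3","H4","H3","H4","H3","H3","H3","H3","H2","H4","H4","H1","H3","H1"]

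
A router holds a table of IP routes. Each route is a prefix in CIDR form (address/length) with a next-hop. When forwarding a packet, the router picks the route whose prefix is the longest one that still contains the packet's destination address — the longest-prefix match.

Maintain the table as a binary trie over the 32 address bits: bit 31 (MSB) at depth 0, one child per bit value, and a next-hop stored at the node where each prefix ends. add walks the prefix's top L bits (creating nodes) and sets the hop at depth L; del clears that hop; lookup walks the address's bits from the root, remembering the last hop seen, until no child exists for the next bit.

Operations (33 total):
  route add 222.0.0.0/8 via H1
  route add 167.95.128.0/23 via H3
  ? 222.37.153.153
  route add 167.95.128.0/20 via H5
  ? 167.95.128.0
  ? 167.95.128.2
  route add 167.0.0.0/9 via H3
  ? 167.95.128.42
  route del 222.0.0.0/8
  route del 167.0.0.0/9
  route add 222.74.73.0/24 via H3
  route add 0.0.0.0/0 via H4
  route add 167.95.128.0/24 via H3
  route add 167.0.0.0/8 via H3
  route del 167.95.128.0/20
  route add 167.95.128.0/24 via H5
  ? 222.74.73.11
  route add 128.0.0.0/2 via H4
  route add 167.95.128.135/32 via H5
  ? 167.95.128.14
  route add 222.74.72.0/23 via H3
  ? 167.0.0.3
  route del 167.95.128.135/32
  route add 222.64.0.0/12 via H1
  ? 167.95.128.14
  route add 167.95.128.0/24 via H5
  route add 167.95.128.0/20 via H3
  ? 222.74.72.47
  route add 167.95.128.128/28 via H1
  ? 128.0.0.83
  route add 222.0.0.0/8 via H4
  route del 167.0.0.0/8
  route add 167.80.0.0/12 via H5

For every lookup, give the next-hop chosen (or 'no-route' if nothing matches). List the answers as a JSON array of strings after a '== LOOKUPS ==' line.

Apply in order:
  + 222.0.0.0/8 (H1) depth=8
  + 167.95.128.0/23 (H3) depth=23
  Q 222.37.153.153: descend 11011110 ; hops seen [H1] ; pick H1
  + 167.95.128.0/20 (H5) depth=20
  Q 167.95.128.0: descend 10100111010111111000000 ; hops seen [H5,H3] ; pick H3
  Q 167.95.128.2: descend 10100111010111111000000 ; hops seen [H5,H3] ; pick H3
  + 167.0.0.0/9 (H3) depth=9
  Q 167.95.128.42: descend 10100111010111111000000 ; hops seen [H3,H5,H3] ; pick H3
  - 222.0.0.0/8 clear@8
  - 167.0.0.0/9 clear@9
  + 222.74.73.0/24 (H3) depth=24
  + 0.0.0.0/0 (H4) depth=0
  + 167.95.128.0/24 (H3) depth=24
  + 167.0.0.0/8 (H3) depth=8
  - 167.95.128.0/20 clear@20
  + 167.95.128.0/24 (H5) depth=24
  Q 222.74.73.11: descend 110111100100101001001001 ; hops seen [H4,H3] ; pick H3
  + 128.0.0.0/2 (H4) depth=2
  + 167.95.128.135/32 (H5) depth=32
  Q 167.95.128.14: descend 101001110101111110000000 ; hops seen [H4,H4,H3,H3,H5] ; pick H5
  + 222.74.72.0/23 (H3) depth=23
  Q 167.0.0.3: descend 101001110 ; hops seen [H4,H4,H3] ; pick H3
  - 167.95.128.135/32 clear@32
  + 222.64.0.0/12 (H1) depth=12
  Q 167.95.128.14: descend 101001110101111110000000 ; hops seen [H4,H4,H3,H3,H5] ; pick H5
  + 167.95.128.0/24 (H5) depth=24
  + 167.95.128.0/20 (H3) depth=20
  Q 222.74.72.47: descend 11011110010010100100100 ; hops seen [H4,H1,H3] ; pick H3
  + 167.95.128.128/28 (H1) depth=28
  Q 128.0.0.83: descend 10 ; hops seen [H4,H4] ; pick H4
  + 222.0.0.0/8 (H4) depth=8
  - 167.0.0.0/8 clear@8
  + 167.80.0.0/12 (H5) depth=12

== LOOKUPS ==
["H1","H3","H3","H3","H3","H5","H3","H5","H3","H4"]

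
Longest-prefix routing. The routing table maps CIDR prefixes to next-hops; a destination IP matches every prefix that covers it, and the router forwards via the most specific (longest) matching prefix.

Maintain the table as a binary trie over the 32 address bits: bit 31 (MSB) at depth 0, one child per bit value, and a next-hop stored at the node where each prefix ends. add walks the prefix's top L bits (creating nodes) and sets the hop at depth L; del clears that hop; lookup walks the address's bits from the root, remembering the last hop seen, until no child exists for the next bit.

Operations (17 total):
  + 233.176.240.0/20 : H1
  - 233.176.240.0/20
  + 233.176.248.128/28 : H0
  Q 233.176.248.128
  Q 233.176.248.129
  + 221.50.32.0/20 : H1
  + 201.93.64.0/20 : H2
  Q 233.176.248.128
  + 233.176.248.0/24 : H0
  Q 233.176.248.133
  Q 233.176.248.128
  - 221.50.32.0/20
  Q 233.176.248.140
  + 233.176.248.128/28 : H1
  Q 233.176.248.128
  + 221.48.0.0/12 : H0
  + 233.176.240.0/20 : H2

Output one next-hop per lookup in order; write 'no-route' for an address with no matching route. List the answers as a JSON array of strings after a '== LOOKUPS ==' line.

Trace:
  add 233.176.240.0/20 -> H1 at depth 20
  - 233.176.240.0/20 clear@20
  add 233.176.248.128/28 -> H0 at depth 28
  lookup 233.176.248.128: bits 1110100110110000111110001000 walk d0:-→d1:-→d2:-→d3:-→d4:-→d5:-→d6:-→d7:-→d8:-→d9:-→d10:-→d11:-→d12:-→d13:-→d14:-→d15:-→d16:-→d17:-→d18:-→d19:-→d20:-→d21:-→d22:-→d23:-→d24:-→d25:-→d26:-→d27:-→d28:H0 -> H0
  lookup 233.176.248.129: bits 1110100110110000111110001000 walk d0:-→d1:-→d2:-→d3:-→d4:-→d5:-→d6:-→d7:-→d8:-→d9:-→d10:-→d11:-→d12:-→d13:-→d14:-→d15:-→d16:-→d17:-→d18:-→d19:-→d20:-→d21:-→d22:-→d23:-→d24:-→d25:-→d26:-→d27:-→d28:H0 -> H0
  add 221.50.32.0/20 -> H1 at depth 20
  add 201.93.64.0/20 -> H2 at depth 20
  lookup 233.176.248.128: bits 1110100110110000111110001000 walk d0:-→d1:-→d2:-→d3:-→d4:-→d5:-→d6:-→d7:-→d8:-→d9:-→d10:-→d11:-→d12:-→d13:-→d14:-→d15:-→d16:-→d17:-→d18:-→d19:-→d20:-→d21:-→d22:-→d23:-→d24:-→d25:-→d26:-→d27:-→d28:H0 -> H0
  add 233.176.248.0/24 -> H0 at depth 24
  lookup 233.176.248.133: bits 1110100110110000111110001000 walk d0:-→d1:-→d2:-→d3:-→d4:-→d5:-→d6:-→d7:-→d8:-→d9:-→d10:-→d11:-→d12:-→d13:-→d14:-→d15:-→d16:-→d17:-→d18:-→d19:-→d20:-→d21:-→d22:-→d23:-→d24:H0→d25:-→d26:-→d27:-→d28:H0 -> H0
  lookup 233.176.248.128: bits 1110100110110000111110001000 walk d0:-→d1:-→d2:-→d3:-→d4:-→d5:-→d6:-→d7:-→d8:-→d9:-→d10:-→d11:-→d12:-→d13:-→d14:-→d15:-→d16:-→d17:-→d18:-→d19:-→d20:-→d21:-→d22:-→d23:-→d24:H0→d25:-→d26:-→d27:-→d28:H0 -> H0
  - 221.50.32.0/20 clear@20
  lookup 233.176.248.140: bits 1110100110110000111110001000 walk d0:-→d1:-→d2:-→d3:-→d4:-→d5:-→d6:-→d7:-→d8:-→d9:-→d10:-→d11:-→d12:-→d13:-→d14:-→d15:-→d16:-→d17:-→d18:-→d19:-→d20:-→d21:-→d22:-→d23:-→d24:H0→d25:-→d26:-→d27:-→d28:H0 -> H0
  add 233.176.248.128/28 -> H1 at depth 28
  lookup 233.176.248.128: bits 1110100110110000111110001000 walk d0:-→d1:-→d2:-→d3:-→d4:-→d5:-→d6:-→d7:-→d8:-→d9:-→d10:-→d11:-→d12:-→d13:-→d14:-→d15:-→d16:-→d17:-→d18:-→d19:-→d20:-→d21:-→d22:-→d23:-→d24:H0→d25:-→d26:-→d27:-→d28:H1 -> H1
  add 221.48.0.0/12 -> H0 at depth 12
  add 233.176.240.0/20 -> H2 at depth 20

== LOOKUPS ==
["H0","H0","H0","H0","H0","H0","H1"]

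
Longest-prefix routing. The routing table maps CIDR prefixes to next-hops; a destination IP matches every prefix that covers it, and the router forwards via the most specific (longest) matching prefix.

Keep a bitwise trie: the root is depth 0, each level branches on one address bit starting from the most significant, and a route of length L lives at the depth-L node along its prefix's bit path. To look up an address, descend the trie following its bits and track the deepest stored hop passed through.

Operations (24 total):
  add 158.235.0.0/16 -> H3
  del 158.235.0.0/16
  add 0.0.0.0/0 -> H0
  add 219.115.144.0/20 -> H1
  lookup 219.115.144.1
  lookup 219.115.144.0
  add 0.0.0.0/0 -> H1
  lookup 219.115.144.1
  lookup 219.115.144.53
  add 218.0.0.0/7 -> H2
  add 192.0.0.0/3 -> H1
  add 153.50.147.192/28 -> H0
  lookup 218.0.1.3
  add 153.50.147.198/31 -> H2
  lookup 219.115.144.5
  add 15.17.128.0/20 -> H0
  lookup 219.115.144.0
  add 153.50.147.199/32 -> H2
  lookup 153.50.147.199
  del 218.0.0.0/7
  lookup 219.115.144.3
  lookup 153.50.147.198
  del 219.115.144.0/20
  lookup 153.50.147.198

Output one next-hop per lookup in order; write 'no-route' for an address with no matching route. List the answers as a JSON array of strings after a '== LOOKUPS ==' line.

Trace:
  add 158.235.0.0/16 -> H3 at depth 16
  - 158.235.0.0/16 clear@16
  add 0.0.0.0/0 -> H0 at depth 0
  add 219.115.144.0/20 -> H1 at depth 20
  lookup 219.115.144.1: bits 11011011011100111001 walk d0:H0→d1:-→d2:-→d3:-→d4:-→d5:-→d6:-→d7:-→d8:-→d9:-→d10:-→d11:-→d12:-→d13:-→d14:-→d15:-→d16:-→d17:-→d18:-→d19:-→d20:H1 -> H1
  lookup 219.115.144.0: bits 11011011011100111001 walk d0:H0→d1:-→d2:-→d3:-→d4:-→d5:-→d6:-→d7:-→d8:-→d9:-→d10:-→d11:-→d12:-→d13:-→d14:-→d15:-→d16:-→d17:-→d18:-→d19:-→d20:H1 -> H1
  add 0.0.0.0/0 -> H1 at depth 0
  lookup 219.115.144.1: bits 11011011011100111001 walk d0:H1→d1:-→d2:-→d3:-→d4:-→d5:-→d6:-→d7:-→d8:-→d9:-→d10:-→d11:-→d12:-→d13:-→d14:-→d15:-→d16:-→d17:-→d18:-→d19:-→d20:H1 -> H1
  lookup 219.115.144.53: bits 11011011011100111001 walk d0:H1→d1:-→d2:-→d3:-→d4:-→d5:-→d6:-→d7:-→d8:-→d9:-→d10:-→d11:-→d12:-→d13:-→d14:-→d15:-→d16:-→d17:-→d18:-→d19:-→d20:H1 -> H1
  add 218.0.0.0/7 -> H2 at depth 7
  add 192.0.0.0/3 -> H1 at depth 3
  add 153.50.147.192/28 -> H0 at depth 28
  lookup 218.0.1.3: bits 1101101 walk d0:H1→d1:-→d2:-→d3:H1→d4:-→d5:-→d6:-→d7:H2 -> H2
  add 153.50.147.198/31 -> H2 at depth 31
  lookup 219.115.144.5: bits 11011011011100111001 walk d0:H1→d1:-→d2:-→d3:H1→d4:-→d5:-→d6:-→d7:H2→d8:-→d9:-→d10:-→d11:-→d12:-→d13:-→d14:-→d15:-→d16:-→d17:-→d18:-→d19:-→d20:H1 -> H1
  add 15.17.128.0/20 -> H0 at depth 20
  lookup 219.115.144.0: bits 11011011011100111001 walk d0:H1→d1:-→d2:-→d3:H1→d4:-→d5:-→d6:-→d7:H2→d8:-→d9:-→d10:-→d11:-→d12:-→d13:-→d14:-→d15:-→d16:-→d17:-→d18:-→d19:-→d20:H1 -> H1
  add 153.50.147.199/32 -> H2 at depth 32
  lookup 153.50.147.199: bits 10011001001100101001001111000111 walk d0:H1→d1:-→d2:-→d3:-→d4:-→d5:-→d6:-→d7:-→d8:-→d9:-→d10:-→d11:-→d12:-→d13:-→d14:-→d15:-→d16:-→d17:-→d18:-→d19:-→d20:-→d21:-→d22:-→d23:-→d24:-→d25:-→d26:-→d27:-→d28:H0→d29:-→d30:-→d31:H2→d32:H2 -> H2
  - 218.0.0.0/7 clear@7
  lookup 219.115.144.3: bits 11011011011100111001 walk d0:H1→d1:-→d2:-→d3:H1→d4:-→d5:-→d6:-→d7:-→d8:-→d9:-→d10:-→d11:-→d12:-→d13:-→d14:-→d15:-→d16:-→d17:-→d18:-→d19:-→d20:H1 -> H1
  lookup 153.50.147.198: bits 1001100100110010100100111100011 walk d0:H1→d1:-→d2:-→d3:-→d4:-→d5:-→d6:-→d7:-→d8:-→d9:-→d10:-→d11:-→d12:-→d13:-→d14:-→d15:-→d16:-→d17:-→d18:-→d19:-→d20:-→d21:-→d22:-→d23:-→d24:-→d25:-→d26:-→d27:-→d28:H0→d29:-→d30:-→d31:H2 -> H2
  - 219.115.144.0/20 clear@20
  lookup 153.50.147.198: bits 1001100100110010100100111100011 walk d0:H1→d1:-→d2:-→d3:-→d4:-→d5:-→d6:-→d7:-→d8:-→d9:-→d10:-→d11:-→d12:-→d13:-→d14:-→d15:-→d16:-→d17:-→d18:-→d19:-→d20:-→d21:-→d22:-→d23:-→d24:-→d25:-→d26:-→d27:-→d28:H0→d29:-→d30:-→d31:H2 -> H2

== LOOKUPS ==
["H1","H1","H1","H1","H2","H1","H1","H2","H1","H2","H2"]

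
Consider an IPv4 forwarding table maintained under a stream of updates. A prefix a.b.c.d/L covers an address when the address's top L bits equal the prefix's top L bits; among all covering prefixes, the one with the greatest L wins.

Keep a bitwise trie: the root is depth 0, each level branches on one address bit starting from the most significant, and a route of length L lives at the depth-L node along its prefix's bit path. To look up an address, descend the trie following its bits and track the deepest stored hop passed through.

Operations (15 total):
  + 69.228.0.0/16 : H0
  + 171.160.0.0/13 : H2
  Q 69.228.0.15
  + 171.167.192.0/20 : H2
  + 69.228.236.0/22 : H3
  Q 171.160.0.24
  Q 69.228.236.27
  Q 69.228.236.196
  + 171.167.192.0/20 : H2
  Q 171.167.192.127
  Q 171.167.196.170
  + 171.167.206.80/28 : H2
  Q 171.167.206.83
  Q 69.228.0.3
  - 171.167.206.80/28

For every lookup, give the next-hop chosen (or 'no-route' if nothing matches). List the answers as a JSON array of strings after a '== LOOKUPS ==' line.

Process each operation:
  + 69.228.0.0/16 (H0) depth=16
  + 171.160.0.0/13 (H2) depth=13
  Q 69.228.0.15: descend 0100010111100100 ; hops seen [H0] ; pick H0
  + 171.167.192.0/20 (H2) depth=20
  + 69.228.236.0/22 (H3) depth=22
  Q 171.160.0.24: descend 1010101110100 ; hops seen [H2] ; pick H2
  Q 69.228.236.27: descend 0100010111100100111011 ; hops seen [H0,H3] ; pick H3
  Q 69.228.236.196: descend 0100010111100100111011 ; hops seen [H0,H3] ; pick H3
  + 171.167.192.0/20 (H2) depth=20
  Q 171.167.192.127: descend 10101011101001111100 ; hops seen [H2,H2] ; pick H2
  Q 171.167.196.170: descend 10101011101001111100 ; hops seen [H2,H2] ; pick H2
  + 171.167.206.80/28 (H2) depth=28
  Q 171.167.206.83: descend 1010101110100111110011100101 ; hops seen [H2,H2,H2] ; pick H2
  Q 69.228.0.3: descend 0100010111100100 ; hops seen [H0] ; pick H0
  - 171.167.206.80/28 clear@28

== LOOKUPS ==
["H0","H2","H3","H3","H2","H2","H2","H0"]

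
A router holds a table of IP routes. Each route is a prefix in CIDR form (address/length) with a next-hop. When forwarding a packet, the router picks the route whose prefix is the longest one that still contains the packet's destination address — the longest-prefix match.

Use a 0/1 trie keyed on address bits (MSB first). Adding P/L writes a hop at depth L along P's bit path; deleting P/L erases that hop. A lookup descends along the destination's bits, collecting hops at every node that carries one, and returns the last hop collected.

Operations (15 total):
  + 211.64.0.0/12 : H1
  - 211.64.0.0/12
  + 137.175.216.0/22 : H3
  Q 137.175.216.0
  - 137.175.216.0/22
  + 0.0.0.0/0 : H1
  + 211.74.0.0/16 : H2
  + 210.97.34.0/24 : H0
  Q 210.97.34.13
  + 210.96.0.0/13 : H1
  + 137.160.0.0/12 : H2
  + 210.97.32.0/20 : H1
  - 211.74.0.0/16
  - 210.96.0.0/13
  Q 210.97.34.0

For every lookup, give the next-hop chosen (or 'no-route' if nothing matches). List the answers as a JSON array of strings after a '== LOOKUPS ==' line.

Apply in order:
  + 211.64.0.0/12 (H1) depth=12
  del 211.64.0.0/12 (clear depth 12)
  + 137.175.216.0/22 (H3) depth=22
  Q 137.175.216.0: descend 1000100110101111110110 ; hops seen [H3] ; pick H3
  del 137.175.216.0/22 (clear depth 22)
  + 0.0.0.0/0 (H1) depth=0
  + 211.74.0.0/16 (H2) depth=16
  + 210.97.34.0/24 (H0) depth=24
  Q 210.97.34.13: descend 110100100110000100100010 ; hops seen [H1,H0] ; pick H0
  + 210.96.0.0/13 (H1) depth=13
  + 137.160.0.0/12 (H2) depth=12
  + 210.97.32.0/20 (H1) depth=20
  del 211.74.0.0/16 (clear depth 16)
  del 210.96.0.0/13 (clear depth 13)
  Q 210.97.34.0: descend 110100100110000100100010 ; hops seen [H1,H1,H0] ; pick H0

== LOOKUPS ==
["H3","H0","H0"]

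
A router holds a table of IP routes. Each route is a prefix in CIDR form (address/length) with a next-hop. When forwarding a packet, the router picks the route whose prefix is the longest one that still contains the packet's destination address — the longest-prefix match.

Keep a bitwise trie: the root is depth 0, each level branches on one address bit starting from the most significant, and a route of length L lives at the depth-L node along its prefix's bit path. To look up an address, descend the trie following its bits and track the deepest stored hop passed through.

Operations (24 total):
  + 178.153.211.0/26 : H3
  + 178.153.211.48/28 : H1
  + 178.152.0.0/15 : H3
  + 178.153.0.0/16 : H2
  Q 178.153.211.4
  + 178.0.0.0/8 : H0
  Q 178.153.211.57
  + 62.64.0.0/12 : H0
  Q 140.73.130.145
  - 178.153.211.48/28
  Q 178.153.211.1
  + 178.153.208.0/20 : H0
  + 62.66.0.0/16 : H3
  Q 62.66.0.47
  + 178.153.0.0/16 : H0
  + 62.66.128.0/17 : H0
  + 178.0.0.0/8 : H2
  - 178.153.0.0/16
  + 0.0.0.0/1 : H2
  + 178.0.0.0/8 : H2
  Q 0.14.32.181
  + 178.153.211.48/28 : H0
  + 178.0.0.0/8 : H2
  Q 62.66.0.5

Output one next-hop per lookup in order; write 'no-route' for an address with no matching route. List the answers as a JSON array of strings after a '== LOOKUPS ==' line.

Process each operation:
  add 178.153.211.0/26 -> H3 at depth 26
  add 178.153.211.48/28 -> H1 at depth 28
  add 178.152.0.0/15 -> H3 at depth 15
  add 178.153.0.0/16 -> H2 at depth 16
  lookup 178.153.211.4: bits 10110010100110011101001100 walk d0:-→d1:-→d2:-→d3:-→d4:-→d5:-→d6:-→d7:-→d8:-→d9:-→d10:-→d11:-→d12:-→d13:-→d14:-→d15:H3→d16:H2→d17:-→d18:-→d19:-→d20:-→d21:-→d22:-→d23:-→d24:-→d25:-→d26:H3 -> H3
  add 178.0.0.0/8 -> H0 at depth 8
  lookup 178.153.211.57: bits 1011001010011001110100110011 walk d0:-→d1:-→d2:-→d3:-→d4:-→d5:-→d6:-→d7:-→d8:H0→d9:-→d10:-→d11:-→d12:-→d13:-→d14:-→d15:H3→d16:H2→d17:-→d18:-→d19:-→d20:-→d21:-→d22:-→d23:-→d24:-→d25:-→d26:H3→d27:-→d28:H1 -> H1
  add 62.64.0.0/12 -> H0 at depth 12
  lookup 140.73.130.145: bits 10 walk d0:-→d1:-→d2:- -> no-route
  del 178.153.211.48/28 (clear depth 28)
  lookup 178.153.211.1: bits 10110010100110011101001100 walk d0:-→d1:-→d2:-→d3:-→d4:-→d5:-→d6:-→d7:-→d8:H0→d9:-→d10:-→d11:-→d12:-→d13:-→d14:-→d15:H3→d16:H2→d17:-→d18:-→d19:-→d20:-→d21:-→d22:-→d23:-→d24:-→d25:-→d26:H3 -> H3
  add 178.153.208.0/20 -> H0 at depth 20
  add 62.66.0.0/16 -> H3 at depth 16
  lookup 62.66.0.47: bits 0011111001000010 walk d0:-→d1:-→d2:-→d3:-→d4:-→d5:-→d6:-→d7:-→d8:-→d9:-→d10:-→d11:-→d12:H0→d13:-→d14:-→d15:-→d16:H3 -> H3
  add 178.153.0.0/16 -> H0 at depth 16
  add 62.66.128.0/17 -> H0 at depth 17
  add 178.0.0.0/8 -> H2 at depth 8
  del 178.153.0.0/16 (clear depth 16)
  add 0.0.0.0/1 -> H2 at depth 1
  add 178.0.0.0/8 -> H2 at depth 8
  lookup 0.14.32.181: bits 00 walk d0:-→d1:H2→d2:- -> H2
  add 178.153.211.48/28 -> H0 at depth 28
  add 178.0.0.0/8 -> H2 at depth 8
  lookup 62.66.0.5: bits 0011111001000010 walk d0:-→d1:H2→d2:-→d3:-→d4:-→d5:-→d6:-→d7:-→d8:-→d9:-→d10:-→d11:-→d12:H0→d13:-→d14:-→d15:-→d16:H3 -> H3

== LOOKUPS ==
["H3","H1","no-route","H3","H3","H2","H3"]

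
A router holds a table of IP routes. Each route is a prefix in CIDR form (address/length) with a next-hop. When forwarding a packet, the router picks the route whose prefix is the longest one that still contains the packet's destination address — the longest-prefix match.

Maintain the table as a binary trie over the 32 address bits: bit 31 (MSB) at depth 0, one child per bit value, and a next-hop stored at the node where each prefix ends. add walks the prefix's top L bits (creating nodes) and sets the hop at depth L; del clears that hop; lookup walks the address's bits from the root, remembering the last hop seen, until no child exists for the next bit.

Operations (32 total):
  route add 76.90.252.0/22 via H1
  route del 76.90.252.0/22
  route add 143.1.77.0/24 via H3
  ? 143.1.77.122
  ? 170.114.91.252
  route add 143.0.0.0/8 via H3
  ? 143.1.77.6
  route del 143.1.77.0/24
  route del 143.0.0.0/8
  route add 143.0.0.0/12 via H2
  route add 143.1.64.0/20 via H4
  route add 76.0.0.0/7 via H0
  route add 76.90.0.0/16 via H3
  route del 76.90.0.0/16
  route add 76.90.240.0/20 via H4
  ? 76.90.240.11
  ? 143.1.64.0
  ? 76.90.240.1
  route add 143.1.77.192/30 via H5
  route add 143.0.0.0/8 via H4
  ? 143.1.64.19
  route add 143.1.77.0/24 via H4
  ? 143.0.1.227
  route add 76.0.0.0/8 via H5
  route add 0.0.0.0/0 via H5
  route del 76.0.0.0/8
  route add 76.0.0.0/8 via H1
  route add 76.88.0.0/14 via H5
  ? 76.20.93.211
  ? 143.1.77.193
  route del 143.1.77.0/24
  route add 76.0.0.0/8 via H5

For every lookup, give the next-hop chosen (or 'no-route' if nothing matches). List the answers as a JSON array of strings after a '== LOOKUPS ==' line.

Process each operation:
  add 76.90.252.0/22 -> H1 at depth 22
  - 76.90.252.0/22 clear@22
  add 143.1.77.0/24 -> H3 at depth 24
  lookup 143.1.77.122: bits 100011110000000101001101 walk d0:-→d1:-→d2:-→d3:-→d4:-→d5:-→d6:-→d7:-→d8:-→d9:-→d10:-→d11:-→d12:-→d13:-→d14:-→d15:-→d16:-→d17:-→d18:-→d19:-→d20:-→d21:-→d22:-→d23:-→d24:H3 -> H3
  lookup 170.114.91.252: bits 10 walk d0:-→d1:-→d2:- -> no-route
  add 143.0.0.0/8 -> H3 at depth 8
  lookup 143.1.77.6: bits 100011110000000101001101 walk d0:-→d1:-→d2:-→d3:-→d4:-→d5:-→d6:-→d7:-→d8:H3→d9:-→d10:-→d11:-→d12:-→d13:-→d14:-→d15:-→d16:-→d17:-→d18:-→d19:-→d20:-→d21:-→d22:-→d23:-→d24:H3 -> H3
  - 143.1.77.0/24 clear@24
  - 143.0.0.0/8 clear@8
  add 143.0.0.0/12 -> H2 at depth 12
  add 143.1.64.0/20 -> H4 at depth 20
  add 76.0.0.0/7 -> H0 at depth 7
  add 76.90.0.0/16 -> H3 at depth 16
  - 76.90.0.0/16 clear@16
  add 76.90.240.0/20 -> H4 at depth 20
  lookup 76.90.240.11: bits 01001100010110101111 walk d0:-→d1:-→d2:-→d3:-→d4:-→d5:-→d6:-→d7:H0→d8:-→d9:-→d10:-→d11:-→d12:-→d13:-→d14:-→d15:-→d16:-→d17:-→d18:-→d19:-→d20:H4 -> H4
  lookup 143.1.64.0: bits 10001111000000010100 walk d0:-→d1:-→d2:-→d3:-→d4:-→d5:-→d6:-→d7:-→d8:-→d9:-→d10:-→d11:-→d12:H2→d13:-→d14:-→d15:-→d16:-→d17:-→d18:-→d19:-→d20:H4 -> H4
  lookup 76.90.240.1: bits 01001100010110101111 walk d0:-→d1:-→d2:-→d3:-→d4:-→d5:-→d6:-→d7:H0→d8:-→d9:-→d10:-→d11:-→d12:-→d13:-→d14:-→d15:-→d16:-→d17:-→d18:-→d19:-→d20:H4 -> H4
  add 143.1.77.192/30 -> H5 at depth 30
  add 143.0.0.0/8 -> H4 at depth 8
  lookup 143.1.64.19: bits 10001111000000010100 walk d0:-→d1:-→d2:-→d3:-→d4:-→d5:-→d6:-→d7:-→d8:H4→d9:-→d10:-→d11:-→d12:H2→d13:-→d14:-→d15:-→d16:-→d17:-→d18:-→d19:-→d20:H4 -> H4
  add 143.1.77.0/24 -> H4 at depth 24
  lookup 143.0.1.227: bits 100011110000000 walk d0:-→d1:-→d2:-→d3:-→d4:-→d5:-→d6:-→d7:-→d8:H4→d9:-→d10:-→d11:-→d12:H2→d13:-→d14:-→d15:- -> H2
  add 76.0.0.0/8 -> H5 at depth 8
  add 0.0.0.0/0 -> H5 at depth 0
  - 76.0.0.0/8 clear@8
  add 76.0.0.0/8 -> H1 at depth 8
  add 76.88.0.0/14 -> H5 at depth 14
  lookup 76.20.93.211: bits 010011000 walk d0:H5→d1:-→d2:-→d3:-→d4:-→d5:-→d6:-→d7:H0→d8:H1→d9:- -> H1
  lookup 143.1.77.193: bits 100011110000000101001101110000 walk d0:H5→d1:-→d2:-→d3:-→d4:-→d5:-→d6:-→d7:-→d8:H4→d9:-→d10:-→d11:-→d12:H2→d13:-→d14:-→d15:-→d16:-→d17:-→d18:-→d19:-→d20:H4→d21:-→d22:-→d23:-→d24:H4→d25:-→d26:-→d27:-→d28:-→d29:-→d30:H5 -> H5
  - 143.1.77.0/24 clear@24
  add 76.0.0.0/8 -> H5 at depth 8

== LOOKUPS ==
["H3","no-route","H3","H4","H4","H4","H4","H2","H1","H5"]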